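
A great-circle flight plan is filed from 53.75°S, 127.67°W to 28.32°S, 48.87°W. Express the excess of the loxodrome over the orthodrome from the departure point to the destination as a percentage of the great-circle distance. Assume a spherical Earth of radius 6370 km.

Great circle: σ = 1.0659 rad → d_gc = Rσ = 6790.1 km
Rhumb: Δφ = +0.4438, Δλ = +1.3753, Δψ = +0.6010, q = Δφ/Δψ = 0.7384 → d_rh = R√(Δφ²+q²Δλ²) = 7060.1 km
Excess = (7060.1 − 6790.1) / 6790.1 = 270.0 / 6790.1 = 3.98% ≈ 4.0%

4.0%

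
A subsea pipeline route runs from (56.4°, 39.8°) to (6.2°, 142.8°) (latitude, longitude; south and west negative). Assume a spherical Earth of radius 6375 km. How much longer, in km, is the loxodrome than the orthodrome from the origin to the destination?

550 km

Great circle: cos σ = sin φ₁ sin φ₂ + cos φ₁ cos φ₂ cos Δλ,  σ = 1.6046 rad → d_gc = 10229.36 km
Rhumb line: Δψ = -1.0892, q = Δφ/Δψ = 0.8044, d_rh = R√(Δφ²+q²Δλ²) = 10778.91 km
Excess = 10778.91 − 10229.36 = 549.55 ≈ 550 km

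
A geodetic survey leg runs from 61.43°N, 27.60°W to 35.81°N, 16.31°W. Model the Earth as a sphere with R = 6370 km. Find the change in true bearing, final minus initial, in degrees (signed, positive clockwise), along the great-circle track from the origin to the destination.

+8.7°

Initial bearing θ₁ = atan2(sin Δλ cos φ₂, cos φ₁ sin φ₂ − sin φ₁ cos φ₂ cos Δλ) = 159.23°
Final bearing θ₂ = (initial bearing from the destination back to the start) + 180° = 167.93°
Δθ = θ₂ − θ₁ = +8.7°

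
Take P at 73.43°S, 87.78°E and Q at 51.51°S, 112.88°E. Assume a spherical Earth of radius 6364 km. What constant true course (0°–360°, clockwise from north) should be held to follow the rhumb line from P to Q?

26.6°

Meridional parts: M(φ₁)=-1.9268, M(φ₂)=-1.0523 → ΔM = +0.8744;  Δλ = +0.4381 rad
tan C = Δλ / ΔM = +0.5010 → C = 26.61°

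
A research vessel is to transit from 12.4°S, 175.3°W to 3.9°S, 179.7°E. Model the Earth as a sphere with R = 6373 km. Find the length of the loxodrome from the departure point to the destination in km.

1094 km

Δψ = ln[tan(π/4+φ₂/2)/tan(π/4+φ₁/2)] = +0.1500;  Δφ = +0.1484 rad,  Δλ = -0.0873 rad
q = Δφ/Δψ = 0.9890
d = R·√(Δφ² + q²Δλ²) = 6373·0.17163 = 1094 km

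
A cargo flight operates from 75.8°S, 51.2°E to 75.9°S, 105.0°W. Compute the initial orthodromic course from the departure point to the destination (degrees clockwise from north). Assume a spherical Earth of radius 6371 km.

192.2°

θ = atan2( sin Δλ·cos φ₂ ,  cos φ₁ sin φ₂ − sin φ₁ cos φ₂ cos Δλ )
  = atan2(-0.0983, -0.4540) = 192.22°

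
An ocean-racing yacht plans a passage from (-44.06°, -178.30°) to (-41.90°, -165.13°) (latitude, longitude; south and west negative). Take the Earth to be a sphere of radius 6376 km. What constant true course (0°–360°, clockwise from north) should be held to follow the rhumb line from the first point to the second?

77.4°

Δψ = ln[tan(π/4+φ₂/2)/tan(π/4+φ₁/2)] = +0.0515
Δλ = +0.2299 rad (taken the short way round)
course = atan2(Δλ, Δψ) = 77.36°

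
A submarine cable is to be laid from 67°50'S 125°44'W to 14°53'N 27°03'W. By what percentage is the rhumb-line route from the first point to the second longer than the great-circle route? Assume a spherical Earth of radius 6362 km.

Great circle: σ = 1.8681 rad → d_gc = Rσ = 11884.7 km
Rhumb: Δφ = +1.4437, Δλ = +1.7223, Δψ = +1.8929, q = Δφ/Δψ = 0.7627 → d_rh = R√(Δφ²+q²Δλ²) = 12417.6 km
Excess = (12417.6 − 11884.7) / 11884.7 = 532.9 / 11884.7 = 4.48% ≈ 4.5%

4.5%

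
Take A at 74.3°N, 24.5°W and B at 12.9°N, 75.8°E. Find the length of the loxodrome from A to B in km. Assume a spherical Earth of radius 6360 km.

9628 km

Δψ = ln[tan(π/4+φ₂/2)/tan(π/4+φ₁/2)] = -1.7544;  Δφ = -1.0716 rad,  Δλ = +1.7506 rad
q = Δφ/Δψ = 0.6108
d = R·√(Δφ² + q²Δλ²) = 6360·1.51388 = 9628 km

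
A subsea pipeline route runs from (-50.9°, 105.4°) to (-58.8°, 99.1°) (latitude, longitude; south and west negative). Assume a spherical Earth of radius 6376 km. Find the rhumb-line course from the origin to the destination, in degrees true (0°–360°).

204.6°

Meridional parts: M(φ₁)=-1.0354, M(φ₂)=-1.2758 → ΔM = -0.2405;  Δλ = -0.1100 rad
tan C = Δλ / ΔM = +0.4573 → C = 204.57°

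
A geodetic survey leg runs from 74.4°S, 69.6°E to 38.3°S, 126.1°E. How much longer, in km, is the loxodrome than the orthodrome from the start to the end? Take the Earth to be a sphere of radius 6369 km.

146 km

Great circle: cos σ = sin φ₁ sin φ₂ + cos φ₁ cos φ₂ cos Δλ,  σ = 0.7764 rad → d_gc = 4945.0 km
Rhumb line: Δψ = +1.2633, q = Δφ/Δψ = 0.4988, d_rh = R√(Δφ²+q²Δλ²) = 5090.8 km
Excess = 5090.8 − 4945.0 = 145.8 ≈ 146 km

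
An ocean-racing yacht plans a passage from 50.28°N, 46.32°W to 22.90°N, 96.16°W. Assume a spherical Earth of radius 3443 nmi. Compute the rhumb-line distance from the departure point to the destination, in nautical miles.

2873 nmi

Δψ = ln[tan(π/4+φ₂/2)/tan(π/4+φ₁/2)] = -0.6075;  Δφ = -0.4779 rad,  Δλ = -0.8699 rad
q = Δφ/Δψ = 0.7866
d = R·√(Δφ² + q²Δλ²) = 3443·0.83457 = 2873 nmi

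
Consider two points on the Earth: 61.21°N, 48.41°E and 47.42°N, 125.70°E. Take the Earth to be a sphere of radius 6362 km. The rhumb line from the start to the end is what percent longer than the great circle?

5.5%

Great circle: σ = 0.7713 rad → d_gc = Rσ = 4907.0 km
Rhumb: Δφ = -0.2407, Δλ = +1.3490, Δψ = -0.4176, q = Δφ/Δψ = 0.5764 → d_rh = R√(Δφ²+q²Δλ²) = 5178.2 km
Excess = (5178.2 − 4907.0) / 4907.0 = 271.2 / 4907.0 = 5.53% ≈ 5.5%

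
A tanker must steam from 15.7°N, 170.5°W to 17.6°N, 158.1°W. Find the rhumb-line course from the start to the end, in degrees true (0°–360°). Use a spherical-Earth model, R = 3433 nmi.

80.9°

Meridional parts: M(φ₁)=+0.2775, M(φ₂)=+0.3121 → ΔM = +0.0346;  Δλ = +0.2164 rad
tan C = Δλ / ΔM = +6.2523 → C = 80.91°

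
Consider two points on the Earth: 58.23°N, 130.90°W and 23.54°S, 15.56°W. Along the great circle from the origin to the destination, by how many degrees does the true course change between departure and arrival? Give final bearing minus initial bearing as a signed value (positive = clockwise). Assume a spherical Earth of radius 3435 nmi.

+63.8°

Initial bearing θ₁ = atan2(sin Δλ cos φ₂, cos φ₁ sin φ₂ − sin φ₁ cos φ₂ cos Δλ) = 81.54°
Final bearing θ₂ = (initial bearing from the destination back to the start) + 180° = 145.39°
Δθ = θ₂ − θ₁ = +63.8°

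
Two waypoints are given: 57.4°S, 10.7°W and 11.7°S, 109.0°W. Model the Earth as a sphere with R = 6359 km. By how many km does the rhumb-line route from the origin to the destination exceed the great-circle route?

511 km

Great circle: cos σ = sin φ₁ sin φ₂ + cos φ₁ cos φ₂ cos Δλ,  σ = 1.4760 rad → d_gc = 9385.7 km
Rhumb line: Δψ = +1.0239, q = Δφ/Δψ = 0.7790, d_rh = R√(Δφ²+q²Δλ²) = 9897.0 km
Excess = 9897.0 − 9385.7 = 511.3 ≈ 511 km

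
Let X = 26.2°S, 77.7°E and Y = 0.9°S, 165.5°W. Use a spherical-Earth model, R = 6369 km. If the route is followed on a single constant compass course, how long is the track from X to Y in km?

Rhumb course C = atan2(Δλ, Δψ) with Δψ = ln[tan(π/4+φ₂/2)/tan(π/4+φ₁/2)] = +0.4584, Δλ = +2.0385 → C = 77.33°
d = R·|Δφ| / |cos C| = 6369·0.44157 / 0.21938 = 12819 km

12819 km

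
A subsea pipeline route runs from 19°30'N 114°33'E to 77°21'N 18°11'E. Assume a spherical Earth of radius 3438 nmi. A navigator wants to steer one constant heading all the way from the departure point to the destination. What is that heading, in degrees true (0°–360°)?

317.8°

Meridional parts: M(φ₁)=+0.3471, M(φ₂)=+2.1996 → ΔM = +1.8525;  Δλ = -1.6819 rad
tan C = Δλ / ΔM = -0.9079 → C = 317.76°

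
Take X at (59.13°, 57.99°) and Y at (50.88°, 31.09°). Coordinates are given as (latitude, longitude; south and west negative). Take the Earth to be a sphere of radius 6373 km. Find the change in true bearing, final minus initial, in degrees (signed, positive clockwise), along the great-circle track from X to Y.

At departure: θ₁ = atan2(sin Δλ cos φ₂, cos φ₁ sin φ₂ − sin φ₁ cos φ₂ cos Δλ) = 253.44°
At arrival: θ₂ = atan2(sin Δλ cos φ₁, −cos φ₂ sin φ₁ + sin φ₂ cos φ₁ cos Δλ) = 231.21°
Δθ = θ₂ − θ₁ = -22.2°

-22.2°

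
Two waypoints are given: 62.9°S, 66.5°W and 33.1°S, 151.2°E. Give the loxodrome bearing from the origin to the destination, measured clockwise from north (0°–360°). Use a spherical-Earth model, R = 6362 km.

Meridional parts: M(φ₁)=-1.4230, M(φ₂)=-0.6128 → ΔM = +0.8101;  Δλ = -2.4836 rad
tan C = Δλ / ΔM = -3.0656 → C = 288.07°

288.1°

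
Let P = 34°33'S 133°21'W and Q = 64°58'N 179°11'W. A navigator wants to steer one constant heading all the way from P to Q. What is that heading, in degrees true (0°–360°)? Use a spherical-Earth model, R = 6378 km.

Δψ = ln[tan(π/4+φ₂/2)/tan(π/4+φ₁/2)] = +2.1484
Δλ = -0.7999 rad (taken the short way round)
course = atan2(Δλ, Δψ) = 339.58°

339.6°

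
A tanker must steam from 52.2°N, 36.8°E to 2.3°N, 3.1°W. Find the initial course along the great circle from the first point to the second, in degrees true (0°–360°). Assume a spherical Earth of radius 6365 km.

θ = atan2( sin Δλ·cos φ₂ ,  cos φ₁ sin φ₂ − sin φ₁ cos φ₂ cos Δλ )
  = atan2(-0.6409, -0.5811) = 227.80°

227.8°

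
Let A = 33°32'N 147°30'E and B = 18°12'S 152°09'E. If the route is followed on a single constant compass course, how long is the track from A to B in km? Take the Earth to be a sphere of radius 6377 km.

5779 km

Rhumb course C = atan2(Δλ, Δψ) with Δψ = ln[tan(π/4+φ₂/2)/tan(π/4+φ₁/2)] = -0.9450, Δλ = +0.0812 → C = 175.09°
d = R·|Δφ| / |cos C| = 6377·0.90292 / 0.99633 = 5779 km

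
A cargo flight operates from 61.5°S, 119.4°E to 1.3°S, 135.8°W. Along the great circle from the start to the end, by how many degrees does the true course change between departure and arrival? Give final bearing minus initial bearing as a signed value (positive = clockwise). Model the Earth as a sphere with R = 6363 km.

-76.1°

Initial bearing θ₁ = atan2(sin Δλ cos φ₂, cos φ₁ sin φ₂ − sin φ₁ cos φ₂ cos Δλ) = 103.68°
Final bearing θ₂ = (initial bearing from the destination back to the start) + 180° = 27.63°
Δθ = θ₂ − θ₁ = -76.1°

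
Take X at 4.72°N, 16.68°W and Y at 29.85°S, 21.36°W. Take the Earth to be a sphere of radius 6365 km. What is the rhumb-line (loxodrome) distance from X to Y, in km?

3873 km

Rhumb course C = atan2(Δλ, Δψ) with Δψ = ln[tan(π/4+φ₂/2)/tan(π/4+φ₁/2)] = -0.6288, Δλ = -0.0817 → C = 187.40°
d = R·|Δφ| / |cos C| = 6365·0.60336 / 0.99167 = 3873 km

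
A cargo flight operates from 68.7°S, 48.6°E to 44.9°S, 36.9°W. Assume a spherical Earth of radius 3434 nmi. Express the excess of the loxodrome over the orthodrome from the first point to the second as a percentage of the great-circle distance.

7.3%

Great circle: σ = 0.8260 rad → d_gc = Rσ = 2836.4 nmi
Rhumb: Δφ = +0.4154, Δλ = -1.4923, Δψ = +0.7921, q = Δφ/Δψ = 0.5244 → d_rh = R√(Δφ²+q²Δλ²) = 3042.3 nmi
Excess = (3042.3 − 2836.4) / 2836.4 = 205.9 / 2836.4 = 7.26% ≈ 7.3%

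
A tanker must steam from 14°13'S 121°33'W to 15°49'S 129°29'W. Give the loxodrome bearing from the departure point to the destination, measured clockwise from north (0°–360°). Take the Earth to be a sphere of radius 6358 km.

258.2°

Meridional parts: M(φ₁)=-0.2507, M(φ₂)=-0.2796 → ΔM = -0.0289;  Δλ = -0.1385 rad
tan C = Δλ / ΔM = +4.7888 → C = 258.21°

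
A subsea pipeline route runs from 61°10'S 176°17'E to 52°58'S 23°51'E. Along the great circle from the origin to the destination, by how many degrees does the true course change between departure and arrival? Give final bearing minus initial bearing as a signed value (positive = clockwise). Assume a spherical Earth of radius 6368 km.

At departure: θ₁ = atan2(sin Δλ cos φ₂, cos φ₁ sin φ₂ − sin φ₁ cos φ₂ cos Δλ) = 198.10°
At arrival: θ₂ = atan2(sin Δλ cos φ₁, −cos φ₂ sin φ₁ + sin φ₂ cos φ₁ cos Δλ) = 345.59°
Δθ = θ₂ − θ₁ = +147.5°

+147.5°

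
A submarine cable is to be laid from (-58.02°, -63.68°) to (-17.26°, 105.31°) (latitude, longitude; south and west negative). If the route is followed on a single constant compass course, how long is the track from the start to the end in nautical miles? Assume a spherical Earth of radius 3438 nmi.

Δψ = ln[tan(π/4+φ₂/2)/tan(π/4+φ₁/2)] = +0.9439;  Δφ = +0.7114 rad,  Δλ = +2.9494 rad
q = Δφ/Δψ = 0.7537
d = R·√(Δφ² + q²Δλ²) = 3438·2.33395 = 8024 nmi

8024 nmi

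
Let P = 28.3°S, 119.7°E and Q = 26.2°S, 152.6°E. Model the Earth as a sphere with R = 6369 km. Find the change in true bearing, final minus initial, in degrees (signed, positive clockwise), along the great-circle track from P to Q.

-15.4°

Initial bearing θ₁ = atan2(sin Δλ cos φ₂, cos φ₁ sin φ₂ − sin φ₁ cos φ₂ cos Δλ) = 93.71°
Final bearing θ₂ = (initial bearing from the destination back to the start) + 180° = 78.31°
Δθ = θ₂ − θ₁ = -15.4°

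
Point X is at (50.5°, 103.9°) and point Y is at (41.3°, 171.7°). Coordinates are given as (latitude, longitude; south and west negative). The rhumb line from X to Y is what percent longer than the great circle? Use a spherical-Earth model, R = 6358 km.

Great circle: σ = 0.8095 rad → d_gc = Rσ = 5147.1 km
Rhumb: Δφ = -0.1606, Δλ = +1.1833, Δψ = -0.2315, q = Δφ/Δψ = 0.6936 → d_rh = R√(Δφ²+q²Δλ²) = 5317.1 km
Excess = (5317.1 − 5147.1) / 5147.1 = 170.0 / 5147.1 = 3.30% ≈ 3.3%

3.3%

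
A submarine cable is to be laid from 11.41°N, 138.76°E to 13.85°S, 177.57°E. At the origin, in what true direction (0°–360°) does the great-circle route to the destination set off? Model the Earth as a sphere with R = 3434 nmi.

122.3°

θ = atan2( sin Δλ·cos φ₂ ,  cos φ₁ sin φ₂ − sin φ₁ cos φ₂ cos Δλ )
  = atan2(+0.6085, -0.3843) = 122.28°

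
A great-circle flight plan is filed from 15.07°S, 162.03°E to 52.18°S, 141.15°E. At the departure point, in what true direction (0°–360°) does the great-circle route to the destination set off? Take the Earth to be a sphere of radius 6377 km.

199.6°

θ = atan2( sin Δλ·cos φ₂ ,  cos φ₁ sin φ₂ − sin φ₁ cos φ₂ cos Δλ )
  = atan2(-0.2185, -0.6138) = 199.60°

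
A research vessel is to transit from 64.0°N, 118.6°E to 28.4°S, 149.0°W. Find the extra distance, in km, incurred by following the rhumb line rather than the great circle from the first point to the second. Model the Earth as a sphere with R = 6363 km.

306 km

Great circle: cos σ = sin φ₁ sin φ₂ + cos φ₁ cos φ₂ cos Δλ,  σ = 2.0304 rad → d_gc = 12919.7 km
Rhumb line: Δψ = -1.9832, q = Δφ/Δψ = 0.8132, d_rh = R√(Δφ²+q²Δλ²) = 13225.9 km
Excess = 13225.9 − 12919.7 = 306.2 ≈ 306 km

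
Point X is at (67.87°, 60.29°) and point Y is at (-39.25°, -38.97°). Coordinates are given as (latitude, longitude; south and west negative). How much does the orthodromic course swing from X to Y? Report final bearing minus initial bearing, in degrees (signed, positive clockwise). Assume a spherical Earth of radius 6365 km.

-52.2°

At departure: θ₁ = atan2(sin Δλ cos φ₂, cos φ₁ sin φ₂ − sin φ₁ cos φ₂ cos Δλ) = 260.86°
At arrival: θ₂ = atan2(sin Δλ cos φ₁, −cos φ₂ sin φ₁ + sin φ₂ cos φ₁ cos Δλ) = 208.70°
Δθ = θ₂ − θ₁ = -52.2°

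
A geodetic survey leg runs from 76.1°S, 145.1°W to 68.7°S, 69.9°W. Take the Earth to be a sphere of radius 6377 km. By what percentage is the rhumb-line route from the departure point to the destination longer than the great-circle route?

6.9%

Great circle: σ = 0.3853 rad → d_gc = Rσ = 2456.8 km
Rhumb: Δφ = +0.1292, Δλ = +1.3125, Δψ = +0.4335, q = Δφ/Δψ = 0.2979 → d_rh = R√(Δφ²+q²Δλ²) = 2626.1 km
Excess = (2626.1 − 2456.8) / 2456.8 = 169.3 / 2456.8 = 6.89% ≈ 6.9%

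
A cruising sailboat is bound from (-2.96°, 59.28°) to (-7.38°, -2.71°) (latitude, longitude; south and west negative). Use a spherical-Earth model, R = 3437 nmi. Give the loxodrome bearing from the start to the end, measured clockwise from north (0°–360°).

265.9°

Δψ = ln[tan(π/4+φ₂/2)/tan(π/4+φ₁/2)] = -0.0775
Δλ = -1.0819 rad (taken the short way round)
course = atan2(Δλ, Δψ) = 265.90°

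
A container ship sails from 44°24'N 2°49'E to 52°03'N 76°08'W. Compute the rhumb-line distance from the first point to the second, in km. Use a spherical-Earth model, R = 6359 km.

5884 km

Rhumb course C = atan2(Δλ, Δψ) with Δψ = ln[tan(π/4+φ₂/2)/tan(π/4+φ₁/2)] = +0.2009, Δλ = -1.3779 → C = 278.30°
d = R·|Δφ| / |cos C| = 6359·0.13352 / 0.14430 = 5884 km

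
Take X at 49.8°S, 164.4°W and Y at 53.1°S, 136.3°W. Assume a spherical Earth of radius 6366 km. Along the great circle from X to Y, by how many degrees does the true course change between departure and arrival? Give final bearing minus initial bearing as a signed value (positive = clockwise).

-22.2°

Initial bearing θ₁ = atan2(sin Δλ cos φ₂, cos φ₁ sin φ₂ − sin φ₁ cos φ₂ cos Δλ) = 111.54°
Final bearing θ₂ = (initial bearing from the destination back to the start) + 180° = 89.38°
Δθ = θ₂ − θ₁ = -22.2°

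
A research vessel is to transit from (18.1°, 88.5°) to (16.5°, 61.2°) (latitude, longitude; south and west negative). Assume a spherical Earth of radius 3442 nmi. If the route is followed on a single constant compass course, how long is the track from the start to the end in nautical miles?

Rhumb course C = atan2(Δλ, Δψ) with Δψ = ln[tan(π/4+φ₂/2)/tan(π/4+φ₁/2)] = -0.0292, Δλ = -0.4765 → C = 266.49°
d = R·|Δφ| / |cos C| = 3442·0.02793 / 0.06127 = 1569 nmi

1569 nmi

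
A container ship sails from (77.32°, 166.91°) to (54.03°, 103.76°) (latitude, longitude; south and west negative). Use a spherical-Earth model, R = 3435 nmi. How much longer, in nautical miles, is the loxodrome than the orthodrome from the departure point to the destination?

Great circle: cos σ = sin φ₁ sin φ₂ + cos φ₁ cos φ₂ cos Δλ,  σ = 0.5589 rad → d_gc = 1920.0 nmi
Rhumb line: Δψ = -1.0722, q = Δφ/Δψ = 0.3791, d_rh = R√(Δφ²+q²Δλ²) = 2002.4 nmi
Excess = 2002.4 − 1920.0 = 82.4 ≈ 82 nmi

82 nmi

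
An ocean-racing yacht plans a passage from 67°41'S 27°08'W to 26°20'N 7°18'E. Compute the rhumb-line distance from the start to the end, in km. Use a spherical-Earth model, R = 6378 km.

10886 km

Rhumb course C = atan2(Δλ, Δψ) with Δψ = ln[tan(π/4+φ₂/2)/tan(π/4+φ₁/2)] = +2.1000, Δλ = +0.6010 → C = 15.97°
d = R·|Δφ| / |cos C| = 6378·1.64090 / 0.96141 = 10886 km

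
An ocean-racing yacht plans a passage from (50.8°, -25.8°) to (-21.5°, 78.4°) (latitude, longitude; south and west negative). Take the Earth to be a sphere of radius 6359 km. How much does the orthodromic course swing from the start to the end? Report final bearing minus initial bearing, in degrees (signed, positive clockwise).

+43.8°

At departure: θ₁ = atan2(sin Δλ cos φ₂, cos φ₁ sin φ₂ − sin φ₁ cos φ₂ cos Δλ) = 93.47°
At arrival: θ₂ = atan2(sin Δλ cos φ₁, −cos φ₂ sin φ₁ + sin φ₂ cos φ₁ cos Δλ) = 137.31°
Δθ = θ₂ − θ₁ = +43.8°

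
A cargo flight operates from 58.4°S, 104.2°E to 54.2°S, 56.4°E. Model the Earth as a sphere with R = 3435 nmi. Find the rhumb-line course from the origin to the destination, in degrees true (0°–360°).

Meridional parts: M(φ₁)=-1.2624, M(φ₂)=-1.1301 → ΔM = +0.1323;  Δλ = -0.8343 rad
tan C = Δλ / ΔM = -6.3069 → C = 279.01°

279.0°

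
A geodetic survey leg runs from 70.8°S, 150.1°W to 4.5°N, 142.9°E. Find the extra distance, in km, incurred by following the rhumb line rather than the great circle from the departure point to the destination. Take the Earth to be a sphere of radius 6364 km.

Great circle: cos σ = sin φ₁ sin φ₂ + cos φ₁ cos φ₂ cos Δλ,  σ = 1.5168 rad → d_gc = 9652.7 km
Rhumb line: Δψ = +1.8557, q = Δφ/Δψ = 0.7082, d_rh = R√(Δφ²+q²Δλ²) = 9885.9 km
Excess = 9885.9 − 9652.7 = 233.2 ≈ 233 km

233 km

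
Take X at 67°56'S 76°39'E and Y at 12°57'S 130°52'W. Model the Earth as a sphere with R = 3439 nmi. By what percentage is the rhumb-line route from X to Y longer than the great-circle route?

21.6%

Great circle: σ = 1.6881 rad → d_gc = Rσ = 5805.4 nmi
Rhumb: Δφ = +0.9596, Δλ = +2.6613, Δψ = +1.4069, q = Δφ/Δψ = 0.6821 → d_rh = R√(Δφ²+q²Δλ²) = 7061.5 nmi
Excess = (7061.5 − 5805.4) / 5805.4 = 1256.1 / 5805.4 = 21.64% ≈ 21.6%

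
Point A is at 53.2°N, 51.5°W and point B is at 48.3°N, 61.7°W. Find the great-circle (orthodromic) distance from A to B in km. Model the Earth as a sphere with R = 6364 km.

Haversine: a = sin²(Δφ/2)+cos φ₁ cos φ₂ sin²(Δλ/2) = 0.00498;  σ = 2·atan2(√a,√(1−a))
σ = 8.090° → d = Rσ = 6364·0.14120 = 899 km

899 km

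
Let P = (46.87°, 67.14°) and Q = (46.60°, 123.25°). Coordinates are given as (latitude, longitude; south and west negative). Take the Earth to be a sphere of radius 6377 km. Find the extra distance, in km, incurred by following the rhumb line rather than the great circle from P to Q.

94 km

Great circle: cos σ = sin φ₁ sin φ₂ + cos φ₁ cos φ₂ cos Δλ,  σ = 0.6564 rad → d_gc = 4186.0 km
Rhumb line: Δψ = -0.0069, q = Δφ/Δψ = 0.6854, d_rh = R√(Δφ²+q²Δλ²) = 4280.3 km
Excess = 4280.3 − 4186.0 = 94.3 ≈ 94 km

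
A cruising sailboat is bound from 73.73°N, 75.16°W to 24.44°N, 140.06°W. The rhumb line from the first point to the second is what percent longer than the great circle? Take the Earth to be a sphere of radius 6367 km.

3.4%

Great circle: σ = 1.0410 rad → d_gc = Rσ = 6628.0 km
Rhumb: Δφ = -0.8603, Δλ = -1.1327, Δψ = -1.5052, q = Δφ/Δψ = 0.5715 → d_rh = R√(Δφ²+q²Δλ²) = 6855.1 km
Excess = (6855.1 − 6628.0) / 6628.0 = 227.1 / 6628.0 = 3.43% ≈ 3.4%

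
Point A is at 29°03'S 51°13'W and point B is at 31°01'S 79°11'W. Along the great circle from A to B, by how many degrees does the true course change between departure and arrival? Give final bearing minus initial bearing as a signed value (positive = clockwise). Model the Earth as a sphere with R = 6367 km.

At departure: θ₁ = atan2(sin Δλ cos φ₂, cos φ₁ sin φ₂ − sin φ₁ cos φ₂ cos Δλ) = 258.34°
At arrival: θ₂ = atan2(sin Δλ cos φ₁, −cos φ₂ sin φ₁ + sin φ₂ cos φ₁ cos Δλ) = 272.55°
Δθ = θ₂ − θ₁ = +14.2°

+14.2°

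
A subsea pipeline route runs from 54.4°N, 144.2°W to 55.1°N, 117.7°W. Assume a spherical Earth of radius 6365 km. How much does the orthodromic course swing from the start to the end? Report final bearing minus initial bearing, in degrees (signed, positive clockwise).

+21.8°

At departure: θ₁ = atan2(sin Δλ cos φ₂, cos φ₁ sin φ₂ − sin φ₁ cos φ₂ cos Δλ) = 76.54°
At arrival: θ₂ = atan2(sin Δλ cos φ₁, −cos φ₂ sin φ₁ + sin φ₂ cos φ₁ cos Δλ) = 98.31°
Δθ = θ₂ − θ₁ = +21.8°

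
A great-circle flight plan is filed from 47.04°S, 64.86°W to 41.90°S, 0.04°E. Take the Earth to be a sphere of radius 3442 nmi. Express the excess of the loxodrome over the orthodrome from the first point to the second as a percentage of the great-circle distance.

Great circle: σ = 0.7899 rad → d_gc = Rσ = 2718.9 nmi
Rhumb: Δφ = +0.0897, Δλ = +1.1327, Δψ = +0.1258, q = Δφ/Δψ = 0.7129 → d_rh = R√(Δφ²+q²Δλ²) = 2796.6 nmi
Excess = (2796.6 − 2718.9) / 2718.9 = 77.7 / 2718.9 = 2.86% ≈ 2.9%

2.9%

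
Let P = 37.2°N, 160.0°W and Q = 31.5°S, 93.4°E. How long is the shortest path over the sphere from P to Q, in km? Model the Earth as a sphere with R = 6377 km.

13429 km

Haversine: a = sin²(Δφ/2)+cos φ₁ cos φ₂ sin²(Δλ/2) = 0.75496;  σ = 2·atan2(√a,√(1−a))
σ = 120.659° → d = Rσ = 6377·2.10590 = 13429 km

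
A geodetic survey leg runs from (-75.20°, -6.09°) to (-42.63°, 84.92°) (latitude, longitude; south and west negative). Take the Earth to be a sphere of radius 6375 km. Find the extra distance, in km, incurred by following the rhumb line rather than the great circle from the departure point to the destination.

468 km

Great circle: cos σ = sin φ₁ sin φ₂ + cos φ₁ cos φ₂ cos Δλ,  σ = 0.8613 rad → d_gc = 5490.6 km
Rhumb line: Δψ = +1.2171, q = Δφ/Δψ = 0.4670, d_rh = R√(Δφ²+q²Δλ²) = 5958.2 km
Excess = 5958.2 − 5490.6 = 467.6 ≈ 468 km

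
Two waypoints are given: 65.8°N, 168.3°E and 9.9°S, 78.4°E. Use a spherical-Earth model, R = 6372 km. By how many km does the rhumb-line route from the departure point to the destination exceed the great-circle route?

407 km

Great circle: cos σ = sin φ₁ sin φ₂ + cos φ₁ cos φ₂ cos Δλ,  σ = 1.7276 rad → d_gc = 11008.0 km
Rhumb line: Δψ = -1.7137, q = Δφ/Δψ = 0.7710, d_rh = R√(Δφ²+q²Δλ²) = 11414.7 km
Excess = 11414.7 − 11008.0 = 406.7 ≈ 407 km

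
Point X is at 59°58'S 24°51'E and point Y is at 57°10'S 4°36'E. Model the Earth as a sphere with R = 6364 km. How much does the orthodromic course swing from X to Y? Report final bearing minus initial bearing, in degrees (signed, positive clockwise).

+17.3°

At departure: θ₁ = atan2(sin Δλ cos φ₂, cos φ₁ sin φ₂ − sin φ₁ cos φ₂ cos Δλ) = 276.03°
At arrival: θ₂ = atan2(sin Δλ cos φ₁, −cos φ₂ sin φ₁ + sin φ₂ cos φ₁ cos Δλ) = 293.37°
Δθ = θ₂ − θ₁ = +17.3°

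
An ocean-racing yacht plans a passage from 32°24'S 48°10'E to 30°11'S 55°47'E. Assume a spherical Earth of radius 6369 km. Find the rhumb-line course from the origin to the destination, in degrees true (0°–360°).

Meridional parts: M(φ₁)=-0.5983, M(φ₂)=-0.5530 → ΔM = +0.0453;  Δλ = +0.1329 rad
tan C = Δλ / ΔM = +2.9359 → C = 71.19°

71.2°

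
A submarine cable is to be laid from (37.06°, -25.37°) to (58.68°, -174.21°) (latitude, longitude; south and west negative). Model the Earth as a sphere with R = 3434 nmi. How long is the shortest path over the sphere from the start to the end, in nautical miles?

4843 nmi

cos σ = sin φ₁ sin φ₂ + cos φ₁ cos φ₂ cos Δλ
      = sin(37.06°)sin(58.68°) + cos(37.06°)cos(58.68°)cos(-148.84°) = 0.1599
σ = 80.801° → d = Rσ = 3434·1.41025 = 4843 nmi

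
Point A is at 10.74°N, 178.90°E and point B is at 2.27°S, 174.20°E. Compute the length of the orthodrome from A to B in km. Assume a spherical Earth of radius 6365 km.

Haversine: a = sin²(Δφ/2)+cos φ₁ cos φ₂ sin²(Δλ/2) = 0.01449;  σ = 2·atan2(√a,√(1−a))
σ = 13.825° → d = Rσ = 6365·0.24129 = 1536 km

1536 km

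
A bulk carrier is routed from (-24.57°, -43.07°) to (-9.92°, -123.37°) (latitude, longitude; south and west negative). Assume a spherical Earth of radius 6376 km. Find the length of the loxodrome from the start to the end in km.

Δψ = ln[tan(π/4+φ₂/2)/tan(π/4+φ₁/2)] = +0.2686;  Δφ = +0.2557 rad,  Δλ = -1.4015 rad
q = Δφ/Δψ = 0.9519
d = R·√(Δφ² + q²Δλ²) = 6376·1.35842 = 8661 km

8661 km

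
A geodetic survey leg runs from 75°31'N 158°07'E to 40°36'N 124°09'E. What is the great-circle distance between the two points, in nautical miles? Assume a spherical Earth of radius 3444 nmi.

2287 nmi

cos σ = sin φ₁ sin φ₂ + cos φ₁ cos φ₂ cos Δλ
      = sin(75.52°)sin(40.60°) + cos(75.52°)cos(40.60°)cos(-33.97°) = 0.7876
σ = 38.040° → d = Rσ = 3444·0.66392 = 2287 nmi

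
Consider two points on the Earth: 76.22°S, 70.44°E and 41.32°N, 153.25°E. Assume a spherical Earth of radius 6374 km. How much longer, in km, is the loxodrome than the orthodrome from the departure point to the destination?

338 km

Great circle: cos σ = sin φ₁ sin φ₂ + cos φ₁ cos φ₂ cos Δλ,  σ = 2.2381 rad → d_gc = 14265.6 km
Rhumb line: Δψ = +2.9066, q = Δφ/Δψ = 0.7058, d_rh = R√(Δφ²+q²Δλ²) = 14603.4 km
Excess = 14603.4 − 14265.6 = 337.8 ≈ 338 km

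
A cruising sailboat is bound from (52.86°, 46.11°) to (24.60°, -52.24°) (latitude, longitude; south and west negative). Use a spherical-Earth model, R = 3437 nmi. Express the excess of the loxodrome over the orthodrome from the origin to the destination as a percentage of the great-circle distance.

6.2%

Great circle: σ = 1.3159 rad → d_gc = Rσ = 4522.8 nmi
Rhumb: Δφ = -0.4932, Δλ = -1.7165, Δψ = -0.6476, q = Δφ/Δψ = 0.7616 → d_rh = R√(Δφ²+q²Δλ²) = 4802.6 nmi
Excess = (4802.6 − 4522.8) / 4522.8 = 279.8 / 4522.8 = 6.19% ≈ 6.2%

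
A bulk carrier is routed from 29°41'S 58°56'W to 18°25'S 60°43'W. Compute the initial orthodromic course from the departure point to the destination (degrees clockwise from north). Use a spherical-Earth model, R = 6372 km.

351.4°

N = sin Δλ·cos φ₂ = -0.0295;  D = cos φ₁ sin φ₂ − sin φ₁ cos φ₂ cos Δλ = +0.1951
initial course = atan2(N, D) = 351.40°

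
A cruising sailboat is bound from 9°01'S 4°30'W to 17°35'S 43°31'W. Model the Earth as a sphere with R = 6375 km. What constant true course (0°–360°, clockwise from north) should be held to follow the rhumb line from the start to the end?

Meridional parts: M(φ₁)=-0.1580, M(φ₂)=-0.3118 → ΔM = -0.1538;  Δλ = -0.6810 rad
tan C = Δλ / ΔM = +4.4277 → C = 257.27°

257.3°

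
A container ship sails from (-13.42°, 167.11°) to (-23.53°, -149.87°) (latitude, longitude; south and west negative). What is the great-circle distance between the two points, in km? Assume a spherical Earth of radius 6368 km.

4653 km

cos σ = sin φ₁ sin φ₂ + cos φ₁ cos φ₂ cos Δλ
      = sin(-13.42°)sin(-23.53°) + cos(-13.42°)cos(-23.53°)cos(43.02°) = 0.7447
σ = 41.869° → d = Rσ = 6368·0.73075 = 4653 km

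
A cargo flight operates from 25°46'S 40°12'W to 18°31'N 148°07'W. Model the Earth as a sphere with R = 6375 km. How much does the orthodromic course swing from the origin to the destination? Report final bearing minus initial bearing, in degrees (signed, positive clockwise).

+10.7°

At departure: θ₁ = atan2(sin Δλ cos φ₂, cos φ₁ sin φ₂ − sin φ₁ cos φ₂ cos Δλ) = 280.01°
At arrival: θ₂ = atan2(sin Δλ cos φ₁, −cos φ₂ sin φ₁ + sin φ₂ cos φ₁ cos Δλ) = 290.72°
Δθ = θ₂ − θ₁ = +10.7°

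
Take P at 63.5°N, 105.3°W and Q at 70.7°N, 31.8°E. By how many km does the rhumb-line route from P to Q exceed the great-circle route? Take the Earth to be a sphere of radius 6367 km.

1206 km

Great circle: cos σ = sin φ₁ sin φ₂ + cos φ₁ cos φ₂ cos Δλ,  σ = 0.7428 rad → d_gc = 4729.12 km
Rhumb line: Δψ = +0.3256, q = Δφ/Δψ = 0.3860, d_rh = R√(Δφ²+q²Δλ²) = 5934.63 km
Excess = 5934.63 − 4729.12 = 1205.51 ≈ 1206 km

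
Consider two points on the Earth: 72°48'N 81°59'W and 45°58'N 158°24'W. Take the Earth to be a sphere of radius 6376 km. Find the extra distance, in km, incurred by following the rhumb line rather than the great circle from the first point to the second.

Great circle: cos σ = sin φ₁ sin φ₂ + cos φ₁ cos φ₂ cos Δλ,  σ = 0.7450 rad → d_gc = 4750.4 km
Rhumb line: Δψ = -0.9835, q = Δφ/Δψ = 0.4762, d_rh = R√(Δφ²+q²Δλ²) = 5031.4 km
Excess = 5031.4 − 4750.4 = 281.0 ≈ 281 km

281 km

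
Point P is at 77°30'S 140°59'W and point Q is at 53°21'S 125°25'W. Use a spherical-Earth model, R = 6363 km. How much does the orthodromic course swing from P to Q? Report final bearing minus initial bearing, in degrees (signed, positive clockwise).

-14.5°

At departure: θ₁ = atan2(sin Δλ cos φ₂, cos φ₁ sin φ₂ − sin φ₁ cos φ₂ cos Δλ) = 22.45°
At arrival: θ₂ = atan2(sin Δλ cos φ₁, −cos φ₂ sin φ₁ + sin φ₂ cos φ₁ cos Δλ) = 7.96°
Δθ = θ₂ − θ₁ = -14.5°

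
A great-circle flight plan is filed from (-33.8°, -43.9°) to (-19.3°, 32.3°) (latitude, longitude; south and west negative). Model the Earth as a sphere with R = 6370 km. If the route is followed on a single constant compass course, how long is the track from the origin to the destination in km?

7718 km

Δψ = ln[tan(π/4+φ₂/2)/tan(π/4+φ₁/2)] = +0.2840;  Δφ = +0.2531 rad,  Δλ = +1.3299 rad
q = Δφ/Δψ = 0.8910
d = R·√(Δφ² + q²Δλ²) = 6370·1.21164 = 7718 km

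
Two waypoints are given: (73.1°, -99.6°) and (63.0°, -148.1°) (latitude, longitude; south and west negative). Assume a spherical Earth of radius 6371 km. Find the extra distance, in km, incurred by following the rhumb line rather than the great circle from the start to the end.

58 km

Great circle: cos σ = sin φ₁ sin φ₂ + cos φ₁ cos φ₂ cos Δλ,  σ = 0.3482 rad → d_gc = 2218.6 km
Rhumb line: Δψ = -0.4800, q = Δφ/Δψ = 0.3673, d_rh = R√(Δφ²+q²Δλ²) = 2276.9 km
Excess = 2276.9 − 2218.6 = 58.3 ≈ 58 km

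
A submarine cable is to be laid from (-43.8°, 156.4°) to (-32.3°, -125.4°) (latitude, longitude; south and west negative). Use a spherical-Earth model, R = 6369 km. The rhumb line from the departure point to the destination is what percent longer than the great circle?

Great circle: σ = 1.0534 rad → d_gc = Rσ = 6709.2 km
Rhumb: Δφ = +0.2007, Δλ = +1.3648, Δψ = +0.2558, q = Δφ/Δψ = 0.7845 → d_rh = R√(Δφ²+q²Δλ²) = 6938.4 km
Excess = (6938.4 − 6709.2) / 6709.2 = 229.2 / 6709.2 = 3.42% ≈ 3.4%

3.4%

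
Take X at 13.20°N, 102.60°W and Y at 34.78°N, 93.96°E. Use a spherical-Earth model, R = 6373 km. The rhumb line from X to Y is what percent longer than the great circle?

Great circle: σ = 2.2604 rad → d_gc = Rσ = 14405.5 km
Rhumb: Δφ = +0.3766, Δλ = -2.8526, Δψ = +0.4157, q = Δφ/Δψ = 0.9060 → d_rh = R√(Δφ²+q²Δλ²) = 16645.0 km
Excess = (16645.0 − 14405.5) / 14405.5 = 2239.5 / 14405.5 = 15.546% ≈ 15.5%

15.5%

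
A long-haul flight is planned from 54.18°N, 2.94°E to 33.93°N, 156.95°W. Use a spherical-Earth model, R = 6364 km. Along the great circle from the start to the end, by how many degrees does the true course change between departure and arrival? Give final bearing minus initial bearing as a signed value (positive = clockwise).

-151.8°

Initial bearing θ₁ = atan2(sin Δλ cos φ₂, cos φ₁ sin φ₂ − sin φ₁ cos φ₂ cos Δλ) = 343.42°
Final bearing θ₂ = (initial bearing from the destination back to the start) + 180° = 191.61°
Δθ = θ₂ − θ₁ = -151.8°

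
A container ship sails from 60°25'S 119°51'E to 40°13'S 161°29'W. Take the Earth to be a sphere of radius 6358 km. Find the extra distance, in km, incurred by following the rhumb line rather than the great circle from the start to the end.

Great circle: cos σ = sin φ₁ sin φ₂ + cos φ₁ cos φ₂ cos Δλ,  σ = 0.8820 rad → d_gc = 5607.9 km
Rhumb line: Δψ = +0.5637, q = Δφ/Δψ = 0.6254, d_rh = R√(Δφ²+q²Δλ²) = 5901.6 km
Excess = 5901.6 − 5607.9 = 293.7 ≈ 294 km

294 km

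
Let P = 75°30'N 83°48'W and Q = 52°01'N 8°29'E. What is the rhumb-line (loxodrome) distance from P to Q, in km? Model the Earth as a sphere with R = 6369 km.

Δψ = ln[tan(π/4+φ₂/2)/tan(π/4+φ₁/2)] = -0.9952;  Δφ = -0.4099 rad,  Δλ = +1.6106 rad
q = Δφ/Δψ = 0.4118
d = R·√(Δφ² + q²Δλ²) = 6369·0.77972 = 4966 km

4966 km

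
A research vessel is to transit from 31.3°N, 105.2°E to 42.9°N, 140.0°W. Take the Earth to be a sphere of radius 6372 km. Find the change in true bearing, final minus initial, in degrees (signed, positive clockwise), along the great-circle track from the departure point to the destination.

Initial bearing θ₁ = atan2(sin Δλ cos φ₂, cos φ₁ sin φ₂ − sin φ₁ cos φ₂ cos Δλ) = 41.89°
Final bearing θ₂ = (initial bearing from the destination back to the start) + 180° = 128.84°
Δθ = θ₂ − θ₁ = +86.9°

+86.9°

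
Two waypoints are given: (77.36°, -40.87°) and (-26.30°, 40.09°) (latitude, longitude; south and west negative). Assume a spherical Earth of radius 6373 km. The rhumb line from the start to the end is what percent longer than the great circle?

Great circle: σ = 1.9840 rad → d_gc = Rσ = 12643.8 km
Rhumb: Δφ = -1.8092, Δλ = +1.4130, Δψ = -2.6765, q = Δφ/Δψ = 0.6760 → d_rh = R√(Δφ²+q²Δλ²) = 13038.3 km
Excess = (13038.3 − 12643.8) / 12643.8 = 394.5 / 12643.8 = 3.12% ≈ 3.1%

3.1%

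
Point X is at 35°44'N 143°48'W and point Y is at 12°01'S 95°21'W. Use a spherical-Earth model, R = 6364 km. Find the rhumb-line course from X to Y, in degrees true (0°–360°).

136.1°

Δψ = ln[tan(π/4+φ₂/2)/tan(π/4+φ₁/2)] = -0.8798
Δλ = +0.8456 rad (taken the short way round)
course = atan2(Δλ, Δψ) = 136.14°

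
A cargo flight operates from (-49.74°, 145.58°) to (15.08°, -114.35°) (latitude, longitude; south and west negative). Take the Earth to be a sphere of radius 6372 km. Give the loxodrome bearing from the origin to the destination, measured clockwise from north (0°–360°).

54.0°

Meridional parts: M(φ₁)=-1.0036, M(φ₂)=+0.2663 → ΔM = +1.2699;  Δλ = +1.7466 rad
tan C = Δλ / ΔM = +1.3753 → C = 53.98°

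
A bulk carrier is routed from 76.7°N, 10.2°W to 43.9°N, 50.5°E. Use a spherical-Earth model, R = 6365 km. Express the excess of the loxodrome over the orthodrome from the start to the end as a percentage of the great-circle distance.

Great circle: σ = 0.7137 rad → d_gc = Rσ = 4542.9 km
Rhumb: Δφ = -0.5725, Δλ = +1.0594, Δψ = -1.2946, q = Δφ/Δψ = 0.4422 → d_rh = R√(Δφ²+q²Δλ²) = 4708.3 km
Excess = (4708.3 − 4542.9) / 4542.9 = 165.4 / 4542.9 = 3.64% ≈ 3.6%

3.6%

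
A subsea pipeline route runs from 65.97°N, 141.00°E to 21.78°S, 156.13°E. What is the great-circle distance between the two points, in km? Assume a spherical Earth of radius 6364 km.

cos σ = sin φ₁ sin φ₂ + cos φ₁ cos φ₂ cos Δλ
      = sin(65.97°)sin(-21.78°) + cos(65.97°)cos(-21.78°)cos(15.13°) = 0.0262
σ = 88.501° → d = Rσ = 6364·1.54464 = 9830 km

9830 km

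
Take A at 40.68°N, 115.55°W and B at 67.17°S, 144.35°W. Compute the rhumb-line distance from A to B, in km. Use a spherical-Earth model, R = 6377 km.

Δψ = ln[tan(π/4+φ₂/2)/tan(π/4+φ₁/2)] = -2.3784;  Δφ = -1.8823 rad,  Δλ = -0.5027 rad
q = Δφ/Δψ = 0.7914
d = R·√(Δφ² + q²Δλ²) = 6377·1.92392 = 12269 km

12269 km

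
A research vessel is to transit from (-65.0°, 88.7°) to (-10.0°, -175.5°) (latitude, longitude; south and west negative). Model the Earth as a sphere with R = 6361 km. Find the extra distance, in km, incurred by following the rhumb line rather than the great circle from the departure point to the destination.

547 km

Great circle: cos σ = sin φ₁ sin φ₂ + cos φ₁ cos φ₂ cos Δλ,  σ = 1.4552 rad → d_gc = 9256.7 km
Rhumb line: Δψ = +1.3310, q = Δφ/Δψ = 0.7212, d_rh = R√(Δφ²+q²Δλ²) = 9804.1 km
Excess = 9804.1 − 9256.7 = 547.4 ≈ 547 km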